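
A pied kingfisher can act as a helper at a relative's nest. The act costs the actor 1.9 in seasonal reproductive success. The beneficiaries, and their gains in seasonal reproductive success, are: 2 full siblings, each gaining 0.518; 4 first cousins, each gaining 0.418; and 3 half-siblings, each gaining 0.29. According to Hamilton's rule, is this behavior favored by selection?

Hamilton's rule: the trait is favored when the sum of r·B over every recipient exceeds the actor's cost C.
r to a full sibling = 1/2 (full sibs share both parents — two paths of length 2: r = 2·(1/2)^2 = 1/2).
r to a first cousin = 0.125 (first cousins share one grandparent pair — two paths of length 4: r = 2·(1/2)^4 = 1/8).
r to a half-sibling = 1/4 (half-sibs share one parent — one path of length 2: r = (1/2)^2 = 1/4).
Summing one r·B term per recipient: 2·0.5·0.518 + 4·0.125·0.418 + 3·0.25·0.29 = 0.9445.
0.9445 < 1.9: the indirect benefit is less than the cost.

No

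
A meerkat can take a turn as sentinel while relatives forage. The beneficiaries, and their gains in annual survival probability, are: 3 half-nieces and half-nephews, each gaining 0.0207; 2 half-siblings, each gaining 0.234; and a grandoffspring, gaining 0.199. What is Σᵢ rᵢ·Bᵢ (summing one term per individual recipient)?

0.1745125

r to a half-niece or half-nephew = 0.125 (half-aunt/uncle↔niece/nephew: one path of length 3: r = (1/2)^3 = 1/8).
r to a half-sibling = 1/4 (half-sibs share one parent — one path of length 2: r = (1/2)^2 = 1/4).
r to a grandoffspring = 1/4 (two parent–offspring links: r = (1/2)^2 = 1/4).
Summing one r·B term per recipient: 3·0.125·0.0207 + 2·0.25·0.234 + 1·0.25·0.199 = 0.1745125.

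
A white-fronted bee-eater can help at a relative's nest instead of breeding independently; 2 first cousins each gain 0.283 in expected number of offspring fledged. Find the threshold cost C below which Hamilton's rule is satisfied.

0.07075

r to a first cousin = 1/8 (first cousins share one grandparent pair — two paths of length 4: r = 2·(1/2)^4 = 1/8).
Hamilton's rule: n·r·B > C, so the trait is favored while C < n·r·B = 2·0.125·0.283 = 0.07075.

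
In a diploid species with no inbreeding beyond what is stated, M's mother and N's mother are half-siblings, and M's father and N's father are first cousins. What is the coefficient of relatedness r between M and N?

Relatedness sums over independent paths through distinct common ancestors.
M and N are related in two ways: half first cousins through their mothers (r = 1/16) and second cousins through their fathers (r = 1/32).
r = 1/16 + 1/32 = 3/32 = 0.09375.

0.09375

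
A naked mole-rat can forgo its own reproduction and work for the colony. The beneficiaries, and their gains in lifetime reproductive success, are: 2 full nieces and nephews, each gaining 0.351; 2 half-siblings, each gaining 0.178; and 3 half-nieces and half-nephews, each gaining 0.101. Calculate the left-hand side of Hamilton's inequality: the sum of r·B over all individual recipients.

0.302375

r to a full niece or nephew = 1/4 (full aunt/uncle↔niece/nephew: two paths of length 3 through the shared grandparent pair: r = 2·(1/2)^3 = 1/4).
r to a half-sibling = 0.25 (half-sibs share one parent — one path of length 2: r = (1/2)^2 = 1/4).
r to a half-niece or half-nephew = 1/8 (half-aunt/uncle↔niece/nephew: one path of length 3: r = (1/2)^3 = 1/8).
Summing one r·B term per recipient: 2·0.25·0.351 + 2·0.25·0.178 + 3·0.125·0.101 = 0.302375.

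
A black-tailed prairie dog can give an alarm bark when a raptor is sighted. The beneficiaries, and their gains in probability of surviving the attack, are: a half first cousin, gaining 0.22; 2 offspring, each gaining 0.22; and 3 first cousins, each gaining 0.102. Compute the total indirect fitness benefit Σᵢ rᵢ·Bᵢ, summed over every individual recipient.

0.272

r to a half first cousin = 1/16 (half first cousins share one grandparent — one path of length 4: r = (1/2)^4 = 1/16).
r to an offspring = 0.5 (one parent–offspring link: r = (1/2)^1 = 1/2).
r to a first cousin = 0.125 (first cousins share one grandparent pair — two paths of length 4: r = 2·(1/2)^4 = 1/8).
Summing one r·B term per recipient: 1·0.0625·0.22 + 2·0.5·0.22 + 3·0.125·0.102 = 0.272.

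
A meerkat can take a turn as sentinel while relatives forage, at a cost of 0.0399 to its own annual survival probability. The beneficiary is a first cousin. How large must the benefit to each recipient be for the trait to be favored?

r to a first cousin = 0.125 (first cousins share one grandparent pair — two paths of length 4: r = 2·(1/2)^4 = 1/8).
Hamilton's rule with n recipients of equal r: n·r·B > C, so B > C/(n·r) = 0.0399/(1·0.125) = 0.3192.

0.3192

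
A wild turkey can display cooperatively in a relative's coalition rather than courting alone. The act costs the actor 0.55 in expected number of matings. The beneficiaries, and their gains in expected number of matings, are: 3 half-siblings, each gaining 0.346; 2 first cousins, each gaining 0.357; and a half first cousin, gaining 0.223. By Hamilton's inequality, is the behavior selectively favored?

Hamilton's rule: the trait is favored when the sum of r·B over every recipient exceeds the actor's cost C.
r to a half-sibling = 0.25 (half-sibs share one parent — one path of length 2: r = (1/2)^2 = 1/4).
r to a first cousin = 0.125 (first cousins share one grandparent pair — two paths of length 4: r = 2·(1/2)^4 = 1/8).
r to a half first cousin = 0.0625 (half first cousins share one grandparent — one path of length 4: r = (1/2)^4 = 1/16).
Summing one r·B term per recipient: 3·0.25·0.346 + 2·0.125·0.357 + 1·0.0625·0.223 = 0.3626875.
0.3626875 < 0.55: the indirect benefit is less than the cost.

No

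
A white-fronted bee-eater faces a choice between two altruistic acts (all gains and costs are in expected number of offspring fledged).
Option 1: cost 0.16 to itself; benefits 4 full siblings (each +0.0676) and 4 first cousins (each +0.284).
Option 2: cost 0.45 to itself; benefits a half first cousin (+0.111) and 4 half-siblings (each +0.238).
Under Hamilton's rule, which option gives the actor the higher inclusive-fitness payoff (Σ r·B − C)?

Option 1: r to a full sibling = 0.5.
Option 1: r to a first cousin = 0.125.
Option 1: Σ r·B − C = (4·0.5·0.0676 + 4·0.125·0.284) − 0.16 = 0.1172.
Option 2: r to a half first cousin = 0.0625.
Option 2: r to a half-sibling = 0.25.
Option 2: Σ r·B − C = (1·0.0625·0.111 + 4·0.25·0.238) − 0.45 = -0.2050625.
Option 1 has the higher net inclusive-fitness payoff.

Option 1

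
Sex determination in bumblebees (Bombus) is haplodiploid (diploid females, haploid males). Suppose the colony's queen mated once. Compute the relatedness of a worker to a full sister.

Haplodiploid full sisters inherit their father's entire haploid genome identically (contributing 1/2) and on average half of their mother's contribution (1/2 · 1/2 = 1/4); r = 1/2 + 1/4 = 3/4.

0.75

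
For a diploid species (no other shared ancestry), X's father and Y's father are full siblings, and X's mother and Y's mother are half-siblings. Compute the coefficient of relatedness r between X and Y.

Wright's path rule: contributions from independent ancestry routes add.
X and Y are related in two ways: first cousins through their fathers (r = 1/8) and half first cousins through their mothers (r = 1/16).
r = 1/8 + 1/16 = 0.1875.

0.1875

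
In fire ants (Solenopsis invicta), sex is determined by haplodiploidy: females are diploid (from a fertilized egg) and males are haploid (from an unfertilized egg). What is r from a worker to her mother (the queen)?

0.5

One meiotic link between diploid queen and diploid daughter: r = 1/2.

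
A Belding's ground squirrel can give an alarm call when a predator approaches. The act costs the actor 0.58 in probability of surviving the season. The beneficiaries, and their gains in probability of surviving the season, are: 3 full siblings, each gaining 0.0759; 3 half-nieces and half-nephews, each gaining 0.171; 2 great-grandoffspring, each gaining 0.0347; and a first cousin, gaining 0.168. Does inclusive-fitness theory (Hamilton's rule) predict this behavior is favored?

Hamilton's rule: the trait is favored when the sum of r·B over every recipient exceeds the actor's cost C.
r to a full sibling = 1/2 (full sibs share both parents — two paths of length 2: r = 2·(1/2)^2 = 1/2).
r to a half-niece or half-nephew = 0.125 (half-aunt/uncle↔niece/nephew: one path of length 3: r = (1/2)^3 = 1/8).
r to a great-grandoffspring = 1/8 (three parent–offspring links: r = (1/2)^3 = 1/8).
r to a first cousin = 0.125 (first cousins share one grandparent pair — two paths of length 4: r = 2·(1/2)^4 = 1/8).
Summing one r·B term per recipient: 3·0.5·0.0759 + 3·0.125·0.171 + 2·0.125·0.0347 + 1·0.125·0.168 = 0.20765.
0.20765 < 0.58: the indirect benefit is less than the cost.

No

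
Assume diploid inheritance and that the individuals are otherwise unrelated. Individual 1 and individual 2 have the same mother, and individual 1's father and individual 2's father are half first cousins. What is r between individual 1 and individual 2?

Wright's path rule: contributions from independent ancestry routes add.
Individual 1 and individual 2 are related in two ways: half-sibs through their shared mother (r = 1/4) and half second cousins through their fathers (r = 1/64).
r = 1/4 + 1/64 = 17/64 = 0.265625.

0.265625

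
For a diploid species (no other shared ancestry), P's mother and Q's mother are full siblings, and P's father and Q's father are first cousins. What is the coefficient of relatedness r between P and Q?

Independent pedigree routes through distinct common ancestors add.
P and Q are related in two ways: first cousins through their mothers (r = 1/8) and second cousins through their fathers (r = 1/32).
r = 1/8 + 1/32 = 0.15625.

0.15625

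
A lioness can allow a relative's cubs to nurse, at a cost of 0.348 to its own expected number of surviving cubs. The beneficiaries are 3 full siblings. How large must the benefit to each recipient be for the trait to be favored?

r to a full sibling = 0.5 (full sibs share both parents — two paths of length 2: r = 2·(1/2)^2 = 1/2).
Hamilton's rule with n recipients of equal r: n·r·B > C, so B > C/(n·r) = 0.348/(3·0.5) = 0.232.

0.232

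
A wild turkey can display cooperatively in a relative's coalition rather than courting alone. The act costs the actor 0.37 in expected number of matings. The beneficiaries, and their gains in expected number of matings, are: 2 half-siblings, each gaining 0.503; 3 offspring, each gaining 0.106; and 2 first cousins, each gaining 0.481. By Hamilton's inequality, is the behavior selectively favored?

Hamilton's rule: the trait is favored when the sum of r·B over every recipient exceeds the actor's cost C.
r to a half-sibling = 0.25 (half-sibs share one parent — one path of length 2: r = (1/2)^2 = 1/4).
r to an offspring = 0.5 (one parent–offspring link: r = (1/2)^1 = 1/2).
r to a first cousin = 1/8 (first cousins share one grandparent pair — two paths of length 4: r = 2·(1/2)^4 = 1/8).
Summing one r·B term per recipient: 2·0.25·0.503 + 3·0.5·0.106 + 2·0.125·0.481 = 0.53075.
0.53075 > 0.37: the indirect benefit exceeds the cost.

Yes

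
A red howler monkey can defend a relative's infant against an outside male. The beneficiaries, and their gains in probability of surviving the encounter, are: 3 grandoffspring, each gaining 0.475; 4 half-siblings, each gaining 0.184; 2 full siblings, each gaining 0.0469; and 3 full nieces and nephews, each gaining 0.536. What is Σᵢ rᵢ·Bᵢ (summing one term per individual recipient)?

r to a grandoffspring = 0.25 (two parent–offspring links: r = (1/2)^2 = 1/4).
r to a half-sibling = 1/4 (half-sibs share one parent — one path of length 2: r = (1/2)^2 = 1/4).
r to a full sibling = 1/2 (full sibs share both parents — two paths of length 2: r = 2·(1/2)^2 = 1/2).
r to a full niece or nephew = 1/4 (full aunt/uncle↔niece/nephew: two paths of length 3 through the shared grandparent pair: r = 2·(1/2)^3 = 1/4).
Summing one r·B term per recipient: 3·0.25·0.475 + 4·0.25·0.184 + 2·0.5·0.0469 + 3·0.25·0.536 = 0.98915.

0.98915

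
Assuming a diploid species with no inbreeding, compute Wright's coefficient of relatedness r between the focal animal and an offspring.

0.5

Each parent–offspring link contributes a factor of 1/2, and independent paths through distinct common ancestors add.
One parent–offspring link: r = (1/2)^1 = 1/2.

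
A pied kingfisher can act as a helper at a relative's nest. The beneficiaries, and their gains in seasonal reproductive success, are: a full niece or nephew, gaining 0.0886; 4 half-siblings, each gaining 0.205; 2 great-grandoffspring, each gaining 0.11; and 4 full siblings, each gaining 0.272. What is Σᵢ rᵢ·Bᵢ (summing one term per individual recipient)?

r to a full niece or nephew = 1/4 (full aunt/uncle↔niece/nephew: two paths of length 3 through the shared grandparent pair: r = 2·(1/2)^3 = 1/4).
r to a half-sibling = 0.25 (half-sibs share one parent — one path of length 2: r = (1/2)^2 = 1/4).
r to a great-grandoffspring = 0.125 (three parent–offspring links: r = (1/2)^3 = 1/8).
r to a full sibling = 1/2 (full sibs share both parents — two paths of length 2: r = 2·(1/2)^2 = 1/2).
Summing one r·B term per recipient: 1·0.25·0.0886 + 4·0.25·0.205 + 2·0.125·0.11 + 4·0.5·0.272 = 0.79865.

0.79865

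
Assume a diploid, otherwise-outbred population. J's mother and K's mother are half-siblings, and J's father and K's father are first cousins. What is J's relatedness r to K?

Independent pedigree routes through distinct common ancestors add.
J and K are related in two ways: half first cousins through their mothers (r = 1/16) and second cousins through their fathers (r = 1/32).
r = 1/16 + 1/32 = 0.09375.

0.09375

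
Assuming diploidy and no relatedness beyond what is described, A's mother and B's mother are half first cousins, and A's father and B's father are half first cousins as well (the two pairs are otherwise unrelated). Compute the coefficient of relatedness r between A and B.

Wright's path rule: contributions from independent ancestry routes add.
A and B are related in two ways: half second cousins through their mothers (r = 1/64) and half second cousins through their fathers (r = 1/64).
r = 1/64 + 1/64 = 0.03125.

0.03125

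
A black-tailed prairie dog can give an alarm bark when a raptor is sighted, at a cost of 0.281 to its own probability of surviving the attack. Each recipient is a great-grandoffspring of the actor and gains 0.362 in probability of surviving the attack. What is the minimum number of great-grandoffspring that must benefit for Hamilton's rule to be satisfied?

7

r to a great-grandoffspring = 0.125 (three parent–offspring links: r = (1/2)^3 = 1/8).
Hamilton's rule: n·r·B > C  ⇒  n > C/(r·B) = 0.281/(0.125·0.362) = 6.21.
The smallest integer exceeding 6.21 is 7.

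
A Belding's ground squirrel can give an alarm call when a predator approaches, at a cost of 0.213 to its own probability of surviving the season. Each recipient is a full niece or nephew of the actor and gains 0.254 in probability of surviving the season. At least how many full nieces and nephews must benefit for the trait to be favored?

r to a full niece or nephew = 1/4 (full aunt/uncle↔niece/nephew: two paths of length 3 through the shared grandparent pair: r = 2·(1/2)^3 = 1/4).
Hamilton's rule: n·r·B > C  ⇒  n > C/(r·B) = 0.213/(0.25·0.254) = 3.354.
The smallest integer exceeding 3.354 is 4.

4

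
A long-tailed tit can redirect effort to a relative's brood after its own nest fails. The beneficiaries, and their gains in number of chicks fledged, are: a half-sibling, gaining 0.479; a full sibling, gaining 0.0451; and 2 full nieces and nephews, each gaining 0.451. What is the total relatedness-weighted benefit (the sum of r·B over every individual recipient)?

0.3678

r to a half-sibling = 0.25 (half-sibs share one parent — one path of length 2: r = (1/2)^2 = 1/4).
r to a full sibling = 0.5 (full sibs share both parents — two paths of length 2: r = 2·(1/2)^2 = 1/2).
r to a full niece or nephew = 1/4 (full aunt/uncle↔niece/nephew: two paths of length 3 through the shared grandparent pair: r = 2·(1/2)^3 = 1/4).
Summing one r·B term per recipient: 1·0.25·0.479 + 1·0.5·0.0451 + 2·0.25·0.451 = 0.3678.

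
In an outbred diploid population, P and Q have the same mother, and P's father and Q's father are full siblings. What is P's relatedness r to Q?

Independent pedigree routes through distinct common ancestors add.
P and Q are related in two ways: half-sibs through their shared mother (r = 1/4) and first cousins through their fathers (r = 1/8).
r = 1/4 + 1/8 = 0.375.

0.375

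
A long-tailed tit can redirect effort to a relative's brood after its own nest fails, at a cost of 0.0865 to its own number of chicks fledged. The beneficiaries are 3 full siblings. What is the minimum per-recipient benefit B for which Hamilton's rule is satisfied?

r to a full sibling = 1/2 (full sibs share both parents — two paths of length 2: r = 2·(1/2)^2 = 1/2).
Hamilton's rule with n recipients of equal r: n·r·B > C, so B > C/(n·r) = 0.0865/(3·0.5) = 0.0577.

0.0577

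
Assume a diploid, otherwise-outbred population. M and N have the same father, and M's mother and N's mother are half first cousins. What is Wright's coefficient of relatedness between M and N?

0.265625

Relatedness sums over independent paths through distinct common ancestors.
M and N are related in two ways: half-sibs through their shared father (r = 1/4) and half second cousins through their mothers (r = 1/64).
r = 1/4 + 1/64 = 0.265625.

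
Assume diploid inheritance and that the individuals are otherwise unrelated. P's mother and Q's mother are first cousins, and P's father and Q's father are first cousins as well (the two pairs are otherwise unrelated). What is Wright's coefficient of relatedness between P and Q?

0.0625

Wright's path rule: contributions from independent ancestry routes add.
P and Q are related in two ways: second cousins through their mothers (r = 1/32) and second cousins through their fathers (r = 1/32).
r = 1/32 + 1/32 = 1/16 = 0.0625.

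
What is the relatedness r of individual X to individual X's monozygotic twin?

1

Each parent–offspring link contributes a factor of 1/2, and independent paths through distinct common ancestors add.
Monozygotic twins share every allele identical by descent: r = 1.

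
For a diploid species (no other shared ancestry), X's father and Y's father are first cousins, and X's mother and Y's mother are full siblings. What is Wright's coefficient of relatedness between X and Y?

Relatedness sums over independent paths through distinct common ancestors.
X and Y are related in two ways: second cousins through their fathers (r = 1/32) and first cousins through their mothers (r = 1/8).
r = 1/32 + 1/8 = 0.15625.

0.15625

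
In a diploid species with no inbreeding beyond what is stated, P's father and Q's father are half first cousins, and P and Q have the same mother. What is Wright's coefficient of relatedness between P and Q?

0.265625

Relatedness sums over independent paths through distinct common ancestors.
P and Q are related in two ways: half second cousins through their fathers (r = 1/64) and half-sibs through their shared mother (r = 1/4).
r = 1/64 + 1/4 = 17/64 = 0.265625.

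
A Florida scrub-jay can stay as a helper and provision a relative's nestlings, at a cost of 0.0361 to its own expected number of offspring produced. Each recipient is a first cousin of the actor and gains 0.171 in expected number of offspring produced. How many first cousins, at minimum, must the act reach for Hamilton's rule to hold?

2

r to a first cousin = 0.125 (first cousins share one grandparent pair — two paths of length 4: r = 2·(1/2)^4 = 1/8).
Hamilton's rule: n·r·B > C  ⇒  n > C/(r·B) = 0.0361/(0.125·0.171) = 1.689.
The smallest integer exceeding 1.689 is 2.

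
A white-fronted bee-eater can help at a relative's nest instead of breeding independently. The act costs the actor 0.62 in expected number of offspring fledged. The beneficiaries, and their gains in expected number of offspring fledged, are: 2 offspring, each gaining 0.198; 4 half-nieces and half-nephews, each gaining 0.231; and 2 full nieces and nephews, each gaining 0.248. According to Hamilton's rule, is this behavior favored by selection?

No

Hamilton's rule: the trait is favored when the sum of r·B over every recipient exceeds the actor's cost C.
r to an offspring = 0.5 (one parent–offspring link: r = (1/2)^1 = 1/2).
r to a half-niece or half-nephew = 0.125 (half-aunt/uncle↔niece/nephew: one path of length 3: r = (1/2)^3 = 1/8).
r to a full niece or nephew = 1/4 (full aunt/uncle↔niece/nephew: two paths of length 3 through the shared grandparent pair: r = 2·(1/2)^3 = 1/4).
Summing one r·B term per recipient: 2·0.5·0.198 + 4·0.125·0.231 + 2·0.25·0.248 = 0.4375.
0.4375 < 0.62: the indirect benefit is less than the cost.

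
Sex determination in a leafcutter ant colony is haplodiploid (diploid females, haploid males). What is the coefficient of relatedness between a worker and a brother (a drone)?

Her haploid brother carries none of their father's genes and a random half of their mother's genome; that half matches the maternal half of her own genome with probability 1/2: r = 1/2 · 1/2 = 1/4.

0.25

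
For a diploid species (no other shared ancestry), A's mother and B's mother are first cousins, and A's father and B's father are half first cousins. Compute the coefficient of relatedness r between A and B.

Independent pedigree routes through distinct common ancestors add.
A and B are related in two ways: second cousins through their mothers (r = 1/32) and half second cousins through their fathers (r = 1/64).
r = 1/32 + 1/64 = 0.046875.

0.046875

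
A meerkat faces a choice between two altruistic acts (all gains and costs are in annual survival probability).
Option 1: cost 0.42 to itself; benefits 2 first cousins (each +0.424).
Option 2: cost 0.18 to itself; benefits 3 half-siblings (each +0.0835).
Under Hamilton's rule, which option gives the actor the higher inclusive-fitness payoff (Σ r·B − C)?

Option 1: r to a first cousin = 0.125.
Option 1: Σ r·B − C = (2·0.125·0.424) − 0.42 = -0.314.
Option 2: r to a half-sibling = 0.25.
Option 2: Σ r·B − C = (3·0.25·0.0835) − 0.18 = -0.117375.
Option 2 has the higher net inclusive-fitness payoff.

Option 2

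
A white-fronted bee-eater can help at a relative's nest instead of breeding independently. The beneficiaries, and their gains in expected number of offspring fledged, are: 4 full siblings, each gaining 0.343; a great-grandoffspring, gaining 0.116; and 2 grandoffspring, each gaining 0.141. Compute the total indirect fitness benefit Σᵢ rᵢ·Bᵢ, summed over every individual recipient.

r to a full sibling = 0.5 (full sibs share both parents — two paths of length 2: r = 2·(1/2)^2 = 1/2).
r to a great-grandoffspring = 1/8 (three parent–offspring links: r = (1/2)^3 = 1/8).
r to a grandoffspring = 0.25 (two parent–offspring links: r = (1/2)^2 = 1/4).
Summing one r·B term per recipient: 4·0.5·0.343 + 1·0.125·0.116 + 2·0.25·0.141 = 0.771.

0.771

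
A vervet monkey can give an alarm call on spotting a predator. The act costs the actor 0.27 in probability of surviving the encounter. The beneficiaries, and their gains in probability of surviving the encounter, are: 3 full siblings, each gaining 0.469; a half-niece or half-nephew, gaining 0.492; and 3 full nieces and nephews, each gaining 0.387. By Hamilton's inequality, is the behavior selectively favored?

Yes

Hamilton's rule: the trait is favored when the sum of r·B over every recipient exceeds the actor's cost C.
r to a full sibling = 0.5 (full sibs share both parents — two paths of length 2: r = 2·(1/2)^2 = 1/2).
r to a half-niece or half-nephew = 1/8 (half-aunt/uncle↔niece/nephew: one path of length 3: r = (1/2)^3 = 1/8).
r to a full niece or nephew = 1/4 (full aunt/uncle↔niece/nephew: two paths of length 3 through the shared grandparent pair: r = 2·(1/2)^3 = 1/4).
Summing one r·B term per recipient: 3·0.5·0.469 + 1·0.125·0.492 + 3·0.25·0.387 = 1.05525.
1.05525 > 0.27: the indirect benefit exceeds the cost.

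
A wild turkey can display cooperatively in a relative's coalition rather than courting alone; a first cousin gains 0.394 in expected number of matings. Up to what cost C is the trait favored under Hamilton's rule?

0.04925

r to a first cousin = 0.125 (first cousins share one grandparent pair — two paths of length 4: r = 2·(1/2)^4 = 1/8).
Hamilton's rule: n·r·B > C, so the trait is favored while C < n·r·B = 1·0.125·0.394 = 0.04925.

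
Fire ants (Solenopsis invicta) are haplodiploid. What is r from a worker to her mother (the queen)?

0.5

One meiotic link between diploid queen and diploid daughter: r = 1/2.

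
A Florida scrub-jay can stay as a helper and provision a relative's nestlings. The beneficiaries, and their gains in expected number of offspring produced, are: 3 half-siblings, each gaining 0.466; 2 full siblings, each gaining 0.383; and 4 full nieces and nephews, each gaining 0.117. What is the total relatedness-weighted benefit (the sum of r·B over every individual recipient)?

0.8495

r to a half-sibling = 1/4 (half-sibs share one parent — one path of length 2: r = (1/2)^2 = 1/4).
r to a full sibling = 0.5 (full sibs share both parents — two paths of length 2: r = 2·(1/2)^2 = 1/2).
r to a full niece or nephew = 1/4 (full aunt/uncle↔niece/nephew: two paths of length 3 through the shared grandparent pair: r = 2·(1/2)^3 = 1/4).
Summing one r·B term per recipient: 3·0.25·0.466 + 2·0.5·0.383 + 4·0.25·0.117 = 0.8495.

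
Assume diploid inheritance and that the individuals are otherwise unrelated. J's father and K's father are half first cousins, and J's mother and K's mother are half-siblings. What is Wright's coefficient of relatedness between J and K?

0.078125

Relatedness sums over independent paths through distinct common ancestors.
J and K are related in two ways: half second cousins through their fathers (r = 1/64) and half first cousins through their mothers (r = 1/16).
r = 1/64 + 1/16 = 5/64 = 0.078125.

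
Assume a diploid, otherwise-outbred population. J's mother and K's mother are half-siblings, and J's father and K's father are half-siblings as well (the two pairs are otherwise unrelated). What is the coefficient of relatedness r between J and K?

0.125

Relatedness sums over independent paths through distinct common ancestors.
J and K are related in two ways: half first cousins through their mothers (r = 1/16) and half first cousins through their fathers (r = 1/16).
r = 1/16 + 1/16 = 1/8 = 0.125.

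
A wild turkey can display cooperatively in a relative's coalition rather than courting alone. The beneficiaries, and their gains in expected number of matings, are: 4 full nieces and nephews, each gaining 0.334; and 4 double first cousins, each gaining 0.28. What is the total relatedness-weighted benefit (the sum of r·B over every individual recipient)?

0.614

r to a full niece or nephew = 0.25 (full aunt/uncle↔niece/nephew: two paths of length 3 through the shared grandparent pair: r = 2·(1/2)^3 = 1/4).
r to a double first cousin = 1/4 (double first cousins share both grandparent pairs — four paths of length 4: r = 4·(1/2)^4 = 1/4).
Summing one r·B term per recipient: 4·0.25·0.334 + 4·0.25·0.28 = 0.614.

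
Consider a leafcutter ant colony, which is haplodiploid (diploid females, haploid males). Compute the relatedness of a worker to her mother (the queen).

One meiotic link between diploid queen and diploid daughter: r = 1/2.

0.5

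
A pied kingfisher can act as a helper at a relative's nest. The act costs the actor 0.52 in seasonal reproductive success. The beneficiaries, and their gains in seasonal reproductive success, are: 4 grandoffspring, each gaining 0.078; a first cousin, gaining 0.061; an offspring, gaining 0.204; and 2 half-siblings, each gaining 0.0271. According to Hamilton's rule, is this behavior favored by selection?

Hamilton's rule: the trait is favored when the sum of r·B over every recipient exceeds the actor's cost C.
r to a grandoffspring = 1/4 (two parent–offspring links: r = (1/2)^2 = 1/4).
r to a first cousin = 0.125 (first cousins share one grandparent pair — two paths of length 4: r = 2·(1/2)^4 = 1/8).
r to an offspring = 0.5 (one parent–offspring link: r = (1/2)^1 = 1/2).
r to a half-sibling = 0.25 (half-sibs share one parent — one path of length 2: r = (1/2)^2 = 1/4).
Summing one r·B term per recipient: 4·0.25·0.078 + 1·0.125·0.061 + 1·0.5·0.204 + 2·0.25·0.0271 = 0.201175.
0.201175 < 0.52: the indirect benefit is less than the cost.

No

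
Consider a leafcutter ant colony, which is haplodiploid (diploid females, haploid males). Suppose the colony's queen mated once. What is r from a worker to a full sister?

Haplodiploid full sisters inherit their father's entire haploid genome identically (contributing 1/2) and on average half of their mother's contribution (1/2 · 1/2 = 1/4); r = 1/2 + 1/4 = 3/4.

0.75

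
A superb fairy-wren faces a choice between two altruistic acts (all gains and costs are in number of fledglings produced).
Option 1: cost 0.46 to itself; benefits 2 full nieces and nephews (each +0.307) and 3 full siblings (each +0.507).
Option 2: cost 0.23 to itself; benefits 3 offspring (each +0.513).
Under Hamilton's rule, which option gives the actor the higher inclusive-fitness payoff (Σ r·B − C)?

Option 1: r to a full niece or nephew = 0.25.
Option 1: r to a full sibling = 0.5.
Option 1: Σ r·B − C = (2·0.25·0.307 + 3·0.5·0.507) − 0.46 = 0.454.
Option 2: r to an offspring = 0.5.
Option 2: Σ r·B − C = (3·0.5·0.513) − 0.23 = 0.5395.
Option 2 has the higher net inclusive-fitness payoff.

Option 2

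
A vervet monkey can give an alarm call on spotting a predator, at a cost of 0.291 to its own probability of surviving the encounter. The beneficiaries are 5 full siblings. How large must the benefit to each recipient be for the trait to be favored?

r to a full sibling = 1/2 (full sibs share both parents — two paths of length 2: r = 2·(1/2)^2 = 1/2).
Hamilton's rule with n recipients of equal r: n·r·B > C, so B > C/(n·r) = 0.291/(5·0.5) = 0.1164.

0.1164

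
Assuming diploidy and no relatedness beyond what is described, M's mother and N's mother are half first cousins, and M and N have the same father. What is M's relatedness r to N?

0.265625

With two independent routes of shared ancestry, r is the sum of the two contributions.
M and N are related in two ways: half second cousins through their mothers (r = 1/64) and half-sibs through their shared father (r = 1/4).
r = 1/64 + 1/4 = 17/64 = 0.265625.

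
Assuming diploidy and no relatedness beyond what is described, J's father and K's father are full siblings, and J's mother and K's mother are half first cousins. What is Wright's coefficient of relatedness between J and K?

0.140625

Wright's path rule: contributions from independent ancestry routes add.
J and K are related in two ways: first cousins through their fathers (r = 1/8) and half second cousins through their mothers (r = 1/64).
r = 1/8 + 1/64 = 9/64 = 0.140625.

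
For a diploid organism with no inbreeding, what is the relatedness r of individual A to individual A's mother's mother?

0.25

Each parent–offspring link contributes a factor of 1/2, and independent paths through distinct common ancestors add.
Two parent–offspring links: r = (1/2)^2 = 1/4.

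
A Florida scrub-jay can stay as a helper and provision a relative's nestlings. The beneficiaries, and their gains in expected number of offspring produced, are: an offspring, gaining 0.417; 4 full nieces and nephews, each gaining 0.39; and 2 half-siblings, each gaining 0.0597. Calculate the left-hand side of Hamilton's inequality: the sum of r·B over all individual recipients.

r to an offspring = 1/2 (one parent–offspring link: r = (1/2)^1 = 1/2).
r to a full niece or nephew = 1/4 (full aunt/uncle↔niece/nephew: two paths of length 3 through the shared grandparent pair: r = 2·(1/2)^3 = 1/4).
r to a half-sibling = 0.25 (half-sibs share one parent — one path of length 2: r = (1/2)^2 = 1/4).
Summing one r·B term per recipient: 1·0.5·0.417 + 4·0.25·0.39 + 2·0.25·0.0597 = 0.62835.

0.62835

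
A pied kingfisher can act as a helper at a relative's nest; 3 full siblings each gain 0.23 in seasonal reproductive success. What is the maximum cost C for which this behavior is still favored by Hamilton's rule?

0.345

r to a full sibling = 0.5 (full sibs share both parents — two paths of length 2: r = 2·(1/2)^2 = 1/2).
Hamilton's rule: n·r·B > C, so the trait is favored while C < n·r·B = 3·0.5·0.23 = 0.345.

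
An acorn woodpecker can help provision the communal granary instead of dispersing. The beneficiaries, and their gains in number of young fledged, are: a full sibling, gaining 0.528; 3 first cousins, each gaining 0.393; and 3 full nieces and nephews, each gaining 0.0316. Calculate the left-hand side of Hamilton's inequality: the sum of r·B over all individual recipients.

r to a full sibling = 1/2 (full sibs share both parents — two paths of length 2: r = 2·(1/2)^2 = 1/2).
r to a first cousin = 1/8 (first cousins share one grandparent pair — two paths of length 4: r = 2·(1/2)^4 = 1/8).
r to a full niece or nephew = 1/4 (full aunt/uncle↔niece/nephew: two paths of length 3 through the shared grandparent pair: r = 2·(1/2)^3 = 1/4).
Summing one r·B term per recipient: 1·0.5·0.528 + 3·0.125·0.393 + 3·0.25·0.0316 = 0.435075.

0.435075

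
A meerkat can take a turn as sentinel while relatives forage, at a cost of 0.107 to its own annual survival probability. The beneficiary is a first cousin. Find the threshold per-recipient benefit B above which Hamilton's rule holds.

0.856

r to a first cousin = 0.125 (first cousins share one grandparent pair — two paths of length 4: r = 2·(1/2)^4 = 1/8).
Hamilton's rule with n recipients of equal r: n·r·B > C, so B > C/(n·r) = 0.107/(1·0.125) = 0.856.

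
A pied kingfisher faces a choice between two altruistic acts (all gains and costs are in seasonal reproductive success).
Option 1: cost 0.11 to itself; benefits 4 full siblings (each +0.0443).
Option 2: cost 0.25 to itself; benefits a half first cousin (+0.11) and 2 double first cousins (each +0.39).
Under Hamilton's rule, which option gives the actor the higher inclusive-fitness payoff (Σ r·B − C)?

Option 1

Option 1: r to a full sibling = 0.5.
Option 1: Σ r·B − C = (4·0.5·0.0443) − 0.11 = -0.0214.
Option 2: r to a half first cousin = 0.0625.
Option 2: r to a double first cousin = 0.25.
Option 2: Σ r·B − C = (1·0.0625·0.11 + 2·0.25·0.39) − 0.25 = -0.048125.
Option 1 has the higher net inclusive-fitness payoff.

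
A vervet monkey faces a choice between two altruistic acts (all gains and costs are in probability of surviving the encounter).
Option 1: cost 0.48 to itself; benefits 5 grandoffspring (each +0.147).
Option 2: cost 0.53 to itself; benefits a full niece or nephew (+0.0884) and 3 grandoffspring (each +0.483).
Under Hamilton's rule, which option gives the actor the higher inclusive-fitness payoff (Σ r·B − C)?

Option 1: r to a grandoffspring = 0.25.
Option 1: Σ r·B − C = (5·0.25·0.147) − 0.48 = -0.29625.
Option 2: r to a full niece or nephew = 0.25.
Option 2: r to a grandoffspring = 0.25.
Option 2: Σ r·B − C = (1·0.25·0.0884 + 3·0.25·0.483) − 0.53 = -0.14565.
Option 2 has the higher net inclusive-fitness payoff.

Option 2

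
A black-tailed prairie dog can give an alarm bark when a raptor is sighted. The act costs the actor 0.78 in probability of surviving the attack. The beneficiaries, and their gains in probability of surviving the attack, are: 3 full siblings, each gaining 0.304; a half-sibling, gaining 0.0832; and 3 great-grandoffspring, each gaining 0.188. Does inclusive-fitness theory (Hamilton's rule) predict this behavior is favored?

Hamilton's rule: the trait is favored when the sum of r·B over every recipient exceeds the actor's cost C.
r to a full sibling = 1/2 (full sibs share both parents — two paths of length 2: r = 2·(1/2)^2 = 1/2).
r to a half-sibling = 0.25 (half-sibs share one parent — one path of length 2: r = (1/2)^2 = 1/4).
r to a great-grandoffspring = 0.125 (three parent–offspring links: r = (1/2)^3 = 1/8).
Summing one r·B term per recipient: 3·0.5·0.304 + 1·0.25·0.0832 + 3·0.125·0.188 = 0.5473.
0.5473 < 0.78: the indirect benefit is less than the cost.

No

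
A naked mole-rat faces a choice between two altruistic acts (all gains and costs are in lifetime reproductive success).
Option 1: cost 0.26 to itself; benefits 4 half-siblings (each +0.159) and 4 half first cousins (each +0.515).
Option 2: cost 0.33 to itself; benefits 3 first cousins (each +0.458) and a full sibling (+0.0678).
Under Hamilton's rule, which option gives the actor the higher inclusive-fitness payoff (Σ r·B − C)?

Option 1: r to a half-sibling = 0.25.
Option 1: r to a half first cousin = 0.0625.
Option 1: Σ r·B − C = (4·0.25·0.159 + 4·0.0625·0.515) − 0.26 = 0.02775.
Option 2: r to a first cousin = 0.125.
Option 2: r to a full sibling = 0.5.
Option 2: Σ r·B − C = (3·0.125·0.458 + 1·0.5·0.0678) − 0.33 = -0.12435.
Option 1 has the higher net inclusive-fitness payoff.

Option 1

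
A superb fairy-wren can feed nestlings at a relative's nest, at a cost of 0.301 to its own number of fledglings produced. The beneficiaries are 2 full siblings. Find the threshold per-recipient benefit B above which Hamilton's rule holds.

0.301

r to a full sibling = 0.5 (full sibs share both parents — two paths of length 2: r = 2·(1/2)^2 = 1/2).
Hamilton's rule with n recipients of equal r: n·r·B > C, so B > C/(n·r) = 0.301/(2·0.5) = 0.301.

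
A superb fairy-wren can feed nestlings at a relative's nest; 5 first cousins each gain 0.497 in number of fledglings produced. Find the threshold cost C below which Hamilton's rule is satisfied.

0.310625

r to a first cousin = 0.125 (first cousins share one grandparent pair — two paths of length 4: r = 2·(1/2)^4 = 1/8).
Hamilton's rule: n·r·B > C, so the trait is favored while C < n·r·B = 5·0.125·0.497 = 0.310625.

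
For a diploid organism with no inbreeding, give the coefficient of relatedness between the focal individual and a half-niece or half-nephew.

0.125

Each parent–offspring link contributes a factor of 1/2, and independent paths through distinct common ancestors add.
Half-aunt/uncle↔niece/nephew: one path of length 3: r = (1/2)^3 = 1/8.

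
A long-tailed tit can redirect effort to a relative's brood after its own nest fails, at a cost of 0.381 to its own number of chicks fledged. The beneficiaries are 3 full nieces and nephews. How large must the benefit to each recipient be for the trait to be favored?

r to a full niece or nephew = 1/4 (full aunt/uncle↔niece/nephew: two paths of length 3 through the shared grandparent pair: r = 2·(1/2)^3 = 1/4).
Hamilton's rule with n recipients of equal r: n·r·B > C, so B > C/(n·r) = 0.381/(3·0.25) = 0.508.

0.508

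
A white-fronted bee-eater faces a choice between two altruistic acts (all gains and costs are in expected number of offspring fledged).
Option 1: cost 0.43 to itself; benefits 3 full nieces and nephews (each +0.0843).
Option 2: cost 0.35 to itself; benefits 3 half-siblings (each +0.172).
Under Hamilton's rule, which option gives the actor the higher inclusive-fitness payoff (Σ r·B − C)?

Option 2

Option 1: r to a full niece or nephew = 0.25.
Option 1: Σ r·B − C = (3·0.25·0.0843) − 0.43 = -0.366775.
Option 2: r to a half-sibling = 0.25.
Option 2: Σ r·B − C = (3·0.25·0.172) − 0.35 = -0.221.
Option 2 has the higher net inclusive-fitness payoff.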